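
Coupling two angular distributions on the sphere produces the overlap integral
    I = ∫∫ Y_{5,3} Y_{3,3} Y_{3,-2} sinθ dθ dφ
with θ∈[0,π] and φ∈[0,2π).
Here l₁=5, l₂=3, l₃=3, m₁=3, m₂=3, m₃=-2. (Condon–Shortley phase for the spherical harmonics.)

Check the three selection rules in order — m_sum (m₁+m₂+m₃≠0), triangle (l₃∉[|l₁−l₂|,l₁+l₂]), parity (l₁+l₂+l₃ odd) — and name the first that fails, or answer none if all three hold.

m_sum

m₁+m₂+m₃ = 3 + 3 − 2 = 4  ✗
triangle: |5−3|=2 ≤ l₃=3 ≤ 5+3=8
parity: l₁+l₂+l₃ = 11 is odd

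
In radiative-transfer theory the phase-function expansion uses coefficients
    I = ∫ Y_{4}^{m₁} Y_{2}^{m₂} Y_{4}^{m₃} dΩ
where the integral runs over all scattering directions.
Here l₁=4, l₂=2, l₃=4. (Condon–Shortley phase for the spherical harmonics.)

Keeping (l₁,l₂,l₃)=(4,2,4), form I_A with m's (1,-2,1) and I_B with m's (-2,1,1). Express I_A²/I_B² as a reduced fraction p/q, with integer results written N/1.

200/81

Shared (l₁,l₂,l₃)=(4,2,4): N and (l;000)² cancel in I_A²/I_B².
A: Δ = 2!·6!·2!/11! = 1/13860; Racah Σ t=0..0: t=0:+1/144 = 1/144; ⇒ 3j(4 2 4; 1 -2 1)² = 10/231, sgn -1
B: Δ = 2!·6!·2!/11! = 1/13860; Racah Σ t=1..2: t=1:−1/240 t=2:+1/96 = 1/160; ⇒ 3j(4 2 4; -2 1 1)² = 27/1540, sgn -1
I_A²/I_B² = (10/231)/(27/1540) = 200/81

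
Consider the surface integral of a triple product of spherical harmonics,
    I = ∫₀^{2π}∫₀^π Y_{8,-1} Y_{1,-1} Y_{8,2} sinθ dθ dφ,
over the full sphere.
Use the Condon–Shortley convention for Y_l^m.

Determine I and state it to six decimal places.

0.000000

L=17 odd ⇒ parity kills the (l;000) factor ⇒ I = 0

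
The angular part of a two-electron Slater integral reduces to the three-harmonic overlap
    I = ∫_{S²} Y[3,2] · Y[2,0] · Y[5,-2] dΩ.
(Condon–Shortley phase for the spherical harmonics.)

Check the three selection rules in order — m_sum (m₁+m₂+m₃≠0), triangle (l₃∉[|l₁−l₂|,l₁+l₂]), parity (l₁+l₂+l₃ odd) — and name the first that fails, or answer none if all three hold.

none

Σmᵢ = 0  ✓
l₃∈[|l₁−l₂|,l₁+l₂]=[1,5], have l₃=5  ✓
Σlᵢ = 10 ⇒ even  ✓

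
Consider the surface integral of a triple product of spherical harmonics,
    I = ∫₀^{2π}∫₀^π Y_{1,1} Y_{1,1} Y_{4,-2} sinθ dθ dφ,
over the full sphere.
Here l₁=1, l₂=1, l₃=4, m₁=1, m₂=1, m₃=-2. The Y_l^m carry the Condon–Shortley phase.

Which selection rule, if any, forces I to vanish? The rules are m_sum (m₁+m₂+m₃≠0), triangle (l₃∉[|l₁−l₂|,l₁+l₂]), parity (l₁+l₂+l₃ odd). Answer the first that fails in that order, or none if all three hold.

m₁+m₂+m₃ = 1 + 1 − 2 = 0  ✓
triangle: |1−1|=0 ≤ l₃=4 ≤ 1+1=2  ✗
parity: l₁+l₂+l₃ = 6 is even

triangle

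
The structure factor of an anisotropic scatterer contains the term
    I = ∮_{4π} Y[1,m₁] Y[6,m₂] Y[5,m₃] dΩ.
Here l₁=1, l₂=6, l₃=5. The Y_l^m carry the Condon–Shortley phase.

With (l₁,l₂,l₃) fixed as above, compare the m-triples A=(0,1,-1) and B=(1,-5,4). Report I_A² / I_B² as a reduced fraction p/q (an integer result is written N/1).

l's match ⇒ only the (l;m) 3-j factors differ between A and B.
A: triangle coeff Δ(1,6,5) = 1/858; Σ_t [1,1]: t=1:−1/17280 = -1/17280; (3j)²=35/858 [(1 6 5; 0 1 -1)], sign=-1
B: triangle coeff Δ(1,6,5) = 1/858; Σ_t [0,0]: t=0:+1/725760 = 1/725760; (3j)²=5/78 [(1 6 5; 1 -5 4)], sign=-1
I_A²/I_B² = (35/858)/(5/78) = 7/11

7/11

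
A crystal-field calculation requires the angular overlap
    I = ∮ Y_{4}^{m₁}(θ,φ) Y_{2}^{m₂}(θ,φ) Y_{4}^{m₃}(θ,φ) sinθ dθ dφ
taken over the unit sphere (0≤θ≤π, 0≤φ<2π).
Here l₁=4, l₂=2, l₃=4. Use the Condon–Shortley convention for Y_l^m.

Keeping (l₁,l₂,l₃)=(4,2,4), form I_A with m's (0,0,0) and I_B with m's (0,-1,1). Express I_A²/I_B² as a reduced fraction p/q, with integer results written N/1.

Same 4,2,4: normalisation and zero-m 3j drop out of the ratio.
A: Δ: 2! 6! 2! / 11! → 1/13860; sum: t=0:+1/192 t=1:−1/36 t=2:+1/192 = -5/288; 3j²(4 2 4; 0 0 0) = Δ·Π!·Σ² = 20/693  (sign -1)
B: Δ: 2! 6! 2! / 11! → 1/13860; sum: t=0:+1/96 t=1:−1/72 = -1/288; 3j²(4 2 4; 0 -1 1) = Δ·Π!·Σ² = 1/462  (sign +1)
I_A²/I_B² = (20/693)/(1/462) = 40/3

40/3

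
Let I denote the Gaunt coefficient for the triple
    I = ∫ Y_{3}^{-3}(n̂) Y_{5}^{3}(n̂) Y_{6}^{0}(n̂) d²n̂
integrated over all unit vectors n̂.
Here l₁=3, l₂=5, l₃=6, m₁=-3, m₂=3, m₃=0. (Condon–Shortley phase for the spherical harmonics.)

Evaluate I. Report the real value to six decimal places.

-0.110086

Checks pass: Σm=0; 14 even; l₃=6∈[2,8].
(2·3+1)(2·5+1)(2·6+1) = 1001
Δ: 2! 4! 8! / 15! → 1/675675
sum: t=0:+1/8640 t=1:−1/2304 t=2:+1/8640 = -7/34560
3j²(3 5 6; 0 0 0) = Δ·Π!·Σ² = 7/429  (sign -1)
sum: t=2:+1/69120 = 1/69120
3j²(3 5 6; -3 3 0) = Δ·Π!·Σ² = 4/429  (sign +1)
combine: 4πI² = 1001·7/429·4/429 = 196/1287
take √, sign -1: I = -0.11008644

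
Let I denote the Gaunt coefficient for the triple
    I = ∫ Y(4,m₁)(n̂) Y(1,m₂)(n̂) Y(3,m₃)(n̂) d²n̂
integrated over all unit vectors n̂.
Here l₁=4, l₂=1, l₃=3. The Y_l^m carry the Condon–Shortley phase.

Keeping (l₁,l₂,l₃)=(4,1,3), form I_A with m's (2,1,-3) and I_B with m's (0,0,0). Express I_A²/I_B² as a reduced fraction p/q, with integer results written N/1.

1/16

l's match ⇒ only the (l;m) 3-j factors differ between A and B.
A: triangle coeff Δ(4,1,3) = 1/252; Σ_t [2,2]: t=2:+1/1440 = 1/1440; (3j)²=1/252 [(4 1 3; 2 1 -3)], sign=+1
B: triangle coeff Δ(4,1,3) = 1/252; Σ_t [1,1]: t=1:−1/36 = -1/36; (3j)²=4/63 [(4 1 3; 0 0 0)], sign=+1
I_A²/I_B² = (1/252)/(4/63) = 1/16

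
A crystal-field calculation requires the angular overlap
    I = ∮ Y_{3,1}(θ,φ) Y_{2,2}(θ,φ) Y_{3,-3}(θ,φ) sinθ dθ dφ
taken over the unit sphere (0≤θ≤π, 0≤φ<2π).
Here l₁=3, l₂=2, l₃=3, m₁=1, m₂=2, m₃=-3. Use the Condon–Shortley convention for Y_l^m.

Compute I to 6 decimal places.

Rules hold: Σm=0, L=8 even, 1≤3≤5.
N = 7·5·7 = 245
Δ = 2!·4!·2!/9! = 1/3780
Racah Σ t=0..2: t=0:+1/24 t=1:−1/4 t=2:+1/24 = -1/6
⇒ 3j(3 2 3; 0 0 0)² = 4/105, sgn +1
Racah Σ t=2..2: t=2:+1/96 = 1/96
⇒ 3j(3 2 3; 1 2 -3)² = 1/42, sgn +1
4πI² = N·(3j₀)²·(3jₘ)² = 2/9
I = +1·√(0.222222/4π) = 0.13298076

0.132981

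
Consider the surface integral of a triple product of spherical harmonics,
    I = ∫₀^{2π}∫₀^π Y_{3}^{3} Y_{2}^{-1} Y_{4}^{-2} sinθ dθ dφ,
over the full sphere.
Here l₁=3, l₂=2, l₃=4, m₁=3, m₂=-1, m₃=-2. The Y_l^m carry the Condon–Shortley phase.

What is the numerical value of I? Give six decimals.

l₁+l₂+l₃=9 is odd: 3j(l;000)=0 ⇒ I=0

0.000000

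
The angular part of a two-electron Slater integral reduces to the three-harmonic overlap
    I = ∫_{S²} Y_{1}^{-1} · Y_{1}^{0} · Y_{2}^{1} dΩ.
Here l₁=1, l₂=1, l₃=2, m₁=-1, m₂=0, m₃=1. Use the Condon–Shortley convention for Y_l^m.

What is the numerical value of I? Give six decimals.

Rules hold: Σm=0, L=4 even, 0≤2≤2.
N = 3·3·5 = 45
Δ = 0!·2!·2!/5! = 1/30
Racah Σ t=0..0: t=0:+1/1 = 1/1
⇒ 3j(1 1 2; 0 0 0)² = 2/15, sgn +1
Racah Σ t=0..0: t=0:+1/2 = 1/2
⇒ 3j(1 1 2; -1 0 1)² = 1/10, sgn -1
4πI² = N·(3j₀)²·(3jₘ)² = 3/5
I = -1·√(0.6/4π) = -0.21850969

-0.218510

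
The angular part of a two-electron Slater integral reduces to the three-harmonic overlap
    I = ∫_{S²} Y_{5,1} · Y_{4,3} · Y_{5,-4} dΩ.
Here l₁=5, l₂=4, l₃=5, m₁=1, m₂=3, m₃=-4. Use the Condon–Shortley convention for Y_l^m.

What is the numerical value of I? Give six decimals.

-0.168084

Rules hold: Σm=0, L=14 even, 1≤5≤9.
N = 11·9·11 = 1089
Δ = 4!·6!·4!/15! = 1/3153150
Racah Σ t=0..4: t=0:+1/69120 t=1:−1/1728 t=2:+1/576 t=3:−1/1728 t=4:+1/69120 = 7/11520
⇒ 3j(5 4 5; 0 0 0)² = 2/143, sgn -1
Racah Σ t=3..4: t=3:−1/17280 t=4:+1/103680 = -1/20736
⇒ 3j(5 4 5; 1 3 -4)² = 10/429, sgn +1
4πI² = N·(3j₀)²·(3jₘ)² = 60/169
I = -1·√(0.35503/4π) = -0.16808437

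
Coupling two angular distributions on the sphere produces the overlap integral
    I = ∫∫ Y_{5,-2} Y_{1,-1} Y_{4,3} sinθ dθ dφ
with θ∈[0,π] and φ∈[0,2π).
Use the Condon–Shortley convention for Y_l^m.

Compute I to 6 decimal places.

0.085055

m-sum 0 ✓  L=10 even ✓  4≤4≤6 ✓
Π(2lᵢ+1) = 11×3×9 = 297
triangle coeff Δ(5,1,4) = 1/495
Σ_t [1,1]: t=1:−1/576 = -1/576
(3j)²=5/99 [(5 1 4; 0 0 0)], sign=-1
Σ_t [0,0]: t=0:+1/10080 = 1/10080
(3j)²=1/165 [(5 1 4; -2 -1 3)], sign=-1
⇒ 4πI² = 1/11
I = (+1)√(1/11/(4π)) = 0.08505478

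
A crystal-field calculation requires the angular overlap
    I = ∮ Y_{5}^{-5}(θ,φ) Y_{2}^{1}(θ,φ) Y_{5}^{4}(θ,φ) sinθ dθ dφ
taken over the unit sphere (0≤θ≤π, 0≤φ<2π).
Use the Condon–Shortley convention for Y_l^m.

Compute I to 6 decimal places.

Rules hold: Σm=0, L=12 even, 3≤5≤7.
N = 11·5·11 = 605
Δ = 2!·8!·2!/13! = 1/38610
Racah Σ t=0..2: t=0:+1/2880 t=1:−1/576 t=2:+1/2880 = -1/960
⇒ 3j(5 2 5; 0 0 0)² = 10/429, sgn +1
Racah Σ t=2..2: t=2:+1/80640 = 1/80640
⇒ 3j(5 2 5; -5 1 4)² = 9/286, sgn -1
4πI² = N·(3j₀)²·(3jₘ)² = 75/169
I = -1·√(0.443787/4π) = -0.18792404

-0.187924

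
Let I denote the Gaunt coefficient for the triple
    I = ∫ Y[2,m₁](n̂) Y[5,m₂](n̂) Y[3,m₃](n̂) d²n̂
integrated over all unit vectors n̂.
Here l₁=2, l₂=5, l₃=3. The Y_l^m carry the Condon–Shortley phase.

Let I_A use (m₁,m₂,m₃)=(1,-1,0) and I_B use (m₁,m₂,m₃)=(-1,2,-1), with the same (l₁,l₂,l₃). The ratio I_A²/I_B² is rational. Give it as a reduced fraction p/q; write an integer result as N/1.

16/21

Shared (l₁,l₂,l₃)=(2,5,3): N and (l;000)² cancel in I_A²/I_B².
A: Δ = 4!·0!·6!/11! = 1/2310; Racah Σ t=1..1: t=1:−1/216 = -1/216; ⇒ 3j(2 5 3; 1 -1 0)² = 8/231, sgn +1
B: Δ = 4!·0!·6!/11! = 1/2310; Racah Σ t=3..3: t=3:−1/288 = -1/288; ⇒ 3j(2 5 3; -1 2 -1)² = 1/22, sgn -1
I_A²/I_B² = (8/231)/(1/22) = 16/21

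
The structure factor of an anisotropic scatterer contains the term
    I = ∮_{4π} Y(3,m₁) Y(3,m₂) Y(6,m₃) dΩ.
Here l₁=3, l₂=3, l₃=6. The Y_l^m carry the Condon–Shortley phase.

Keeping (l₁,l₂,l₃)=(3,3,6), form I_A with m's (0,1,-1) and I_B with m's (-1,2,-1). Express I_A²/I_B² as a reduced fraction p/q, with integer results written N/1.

Same 3,3,6: normalisation and zero-m 3j drop out of the ratio.
A: Δ: 0! 6! 6! / 13! → 1/12012; sum: t=0:+1/1728 = 1/1728; 3j²(3 3 6; 0 1 -1) = Δ·Π!·Σ² = 25/858  (sign -1)
B: Δ: 0! 6! 6! / 13! → 1/12012; sum: t=0:+1/5760 = 1/5760; 3j²(3 3 6; -1 2 -1) = Δ·Π!·Σ² = 5/572  (sign -1)
I_A²/I_B² = (25/858)/(5/572) = 10/3

10/3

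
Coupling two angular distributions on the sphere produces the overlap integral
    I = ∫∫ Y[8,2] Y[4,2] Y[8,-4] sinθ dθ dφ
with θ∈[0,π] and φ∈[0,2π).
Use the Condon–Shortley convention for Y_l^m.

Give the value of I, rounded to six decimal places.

Rules hold: Σm=0, L=20 even, 4≤8≤12.
N = 17·9·17 = 2601
Δ = 4!·12!·4!/21! = 1/185175900
Racah Σ t=0..4: t=0:+1/557383680 t=1:−1/21772800 t=2:+1/8294400 t=3:−1/21772800 t=4:+1/557383680 = 1/30965760
⇒ 3j(8 4 8; 0 0 0)² = 36/4199, sgn +1
Racah Σ t=2..4: t=2:+1/92897280 t=3:−1/78382080 t=4:+1/696729600 = -1/1791590400
⇒ 3j(8 4 8; 2 2 -4)² = 11/151164, sgn -1
4πI² = N·(3j₀)²·(3jₘ)² = 99/61009
I = -1·√(0.00162271/4π) = -0.01136359

-0.011364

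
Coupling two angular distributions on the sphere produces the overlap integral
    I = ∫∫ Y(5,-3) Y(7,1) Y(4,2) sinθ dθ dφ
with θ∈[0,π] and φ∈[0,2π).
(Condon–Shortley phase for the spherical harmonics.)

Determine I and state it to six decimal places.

0.161478

Checks pass: Σm=0; 16 even; l₃=4∈[2,12].
(2·5+1)(2·7+1)(2·4+1) = 1485
Δ: 8! 2! 6! / 17! → 1/6126120
sum: t=3:−1/69120 t=4:+1/20736 t=5:−1/69120 = 1/51840
3j²(5 7 4; 0 0 0) = Δ·Π!·Σ² = 280/21879  (sign +1)
sum: t=6:+1/138240 t=7:−1/604800 t=8:+1/58060800 = 13/2322432
3j²(5 7 4; -3 1 2) = Δ·Π!·Σ² = 1625/94248  (sign +1)
combine: 4πI² = 1485·280/21879·1625/94248 = 3125/9537
take √, sign +1: I = 0.16147831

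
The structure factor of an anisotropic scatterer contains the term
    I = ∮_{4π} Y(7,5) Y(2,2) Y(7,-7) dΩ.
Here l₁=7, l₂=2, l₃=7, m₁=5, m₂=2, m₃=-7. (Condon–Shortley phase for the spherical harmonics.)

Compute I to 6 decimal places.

m-sum 0 ✓  L=16 even ✓  5≤7≤9 ✓
Π(2lᵢ+1) = 15×5×15 = 1125
triangle coeff Δ(7,2,7) = 1/185640
Σ_t [0,2]: t=0:+1/2419200 t=1:−1/518400 t=2:+1/2419200 = -1/907200
(3j)²=56/3315 [(7 2 7; 0 0 0)], sign=+1
Σ_t [2,2]: t=2:+1/1916006400 = 1/1916006400
(3j)²=1/340 [(7 2 7; 5 2 -7)], sign=+1
⇒ 4πI² = 210/3757
I = (+1)√(210/3757/(4π)) = 0.06669359

0.066694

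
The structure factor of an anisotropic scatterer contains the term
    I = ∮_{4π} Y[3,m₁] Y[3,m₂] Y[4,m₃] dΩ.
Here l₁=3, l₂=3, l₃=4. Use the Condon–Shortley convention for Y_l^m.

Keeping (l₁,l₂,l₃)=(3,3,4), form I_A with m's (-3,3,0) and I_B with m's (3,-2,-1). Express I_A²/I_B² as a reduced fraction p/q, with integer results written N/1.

3/10

Same 3,3,4: normalisation and zero-m 3j drop out of the ratio.
A: Δ: 2! 4! 4! / 11! → 1/34650; sum: t=2:+1/1152 = 1/1152; 3j²(3 3 4; -3 3 0) = Δ·Π!·Σ² = 1/154  (sign +1)
B: Δ: 2! 4! 4! / 11! → 1/34650; sum: t=0:+1/288 = 1/288; 3j²(3 3 4; 3 -2 -1) = Δ·Π!·Σ² = 5/231  (sign -1)
I_A²/I_B² = (1/154)/(5/231) = 3/10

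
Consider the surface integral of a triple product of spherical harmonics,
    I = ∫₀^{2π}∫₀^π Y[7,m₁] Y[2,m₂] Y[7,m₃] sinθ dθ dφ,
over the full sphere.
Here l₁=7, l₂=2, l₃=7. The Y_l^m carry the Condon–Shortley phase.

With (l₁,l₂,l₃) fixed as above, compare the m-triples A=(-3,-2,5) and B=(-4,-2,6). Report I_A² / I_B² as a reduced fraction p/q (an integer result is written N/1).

22/13

Shared (l₁,l₂,l₃)=(7,2,7): N and (l;000)² cancel in I_A²/I_B².
A: Δ = 2!·12!·2!/17! = 1/185640; Racah Σ t=0..0: t=0:+1/29030400 = 1/29030400; ⇒ 3j(7 2 7; -3 -2 5)² = 99/7735, sgn +1
B: Δ = 2!·12!·2!/17! = 1/185640; Racah Σ t=0..0: t=0:+1/159667200 = 1/159667200; ⇒ 3j(7 2 7; -4 -2 6)² = 9/1190, sgn -1
I_A²/I_B² = (99/7735)/(9/1190) = 22/13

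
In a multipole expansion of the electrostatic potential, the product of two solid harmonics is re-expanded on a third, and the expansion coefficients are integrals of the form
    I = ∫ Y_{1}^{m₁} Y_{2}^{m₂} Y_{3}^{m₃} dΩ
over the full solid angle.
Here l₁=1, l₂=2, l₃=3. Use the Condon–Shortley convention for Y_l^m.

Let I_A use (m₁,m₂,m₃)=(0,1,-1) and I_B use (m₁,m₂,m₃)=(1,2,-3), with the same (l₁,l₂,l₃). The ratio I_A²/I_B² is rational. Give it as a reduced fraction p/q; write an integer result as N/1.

l's match ⇒ only the (l;m) 3-j factors differ between A and B.
A: triangle coeff Δ(1,2,3) = 1/105; Σ_t [0,0]: t=0:+1/6 = 1/6; (3j)²=8/105 [(1 2 3; 0 1 -1)], sign=+1
B: triangle coeff Δ(1,2,3) = 1/105; Σ_t [0,0]: t=0:+1/48 = 1/48; (3j)²=1/7 [(1 2 3; 1 2 -3)], sign=+1
I_A²/I_B² = (8/105)/(1/7) = 8/15

8/15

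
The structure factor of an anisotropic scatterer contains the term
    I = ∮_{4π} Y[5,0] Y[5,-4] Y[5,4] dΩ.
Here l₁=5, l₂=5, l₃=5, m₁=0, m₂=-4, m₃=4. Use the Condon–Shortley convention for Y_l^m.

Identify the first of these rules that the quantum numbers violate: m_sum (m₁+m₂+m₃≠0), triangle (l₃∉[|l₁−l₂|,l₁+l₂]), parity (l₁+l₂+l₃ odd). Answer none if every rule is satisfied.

Σmᵢ = 0  ✓
l₃∈[|l₁−l₂|,l₁+l₂]=[0,10], have l₃=5  ✓
Σlᵢ = 15 ⇒ odd  ✗

parity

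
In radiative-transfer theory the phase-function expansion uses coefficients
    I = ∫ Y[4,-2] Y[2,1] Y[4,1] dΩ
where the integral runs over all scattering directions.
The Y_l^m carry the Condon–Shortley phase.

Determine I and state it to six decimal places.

Checks pass: Σm=0; 10 even; l₃=4∈[2,6].
(2·4+1)(2·2+1)(2·4+1) = 405
Δ: 2! 6! 2! / 11! → 1/13860
sum: t=0:+1/192 t=1:−1/36 t=2:+1/192 = -5/288
3j²(4 2 4; 0 0 0) = Δ·Π!·Σ² = 20/693  (sign -1)
sum: t=1:−1/240 t=2:+1/96 = 1/160
3j²(4 2 4; -2 1 1) = Δ·Π!·Σ² = 27/1540  (sign -1)
combine: 4πI² = 405·20/693·27/1540 = 1215/5929
take √, sign +1: I = 0.12770047

0.127700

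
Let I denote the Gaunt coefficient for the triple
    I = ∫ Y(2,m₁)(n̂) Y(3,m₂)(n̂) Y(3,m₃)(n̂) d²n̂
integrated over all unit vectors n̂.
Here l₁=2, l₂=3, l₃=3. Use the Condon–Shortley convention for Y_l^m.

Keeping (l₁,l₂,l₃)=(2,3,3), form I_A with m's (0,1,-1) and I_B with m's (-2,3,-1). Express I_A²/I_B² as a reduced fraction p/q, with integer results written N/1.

l's match ⇒ only the (l;m) 3-j factors differ between A and B.
A: triangle coeff Δ(2,3,3) = 1/3780; Σ_t [0,2]: t=0:+1/96 t=1:−1/6 t=2:+1/16 = -3/32; (3j)²=3/140 [(2 3 3; 0 1 -1)], sign=-1
B: triangle coeff Δ(2,3,3) = 1/3780; Σ_t [2,2]: t=2:+1/96 = 1/96; (3j)²=1/42 [(2 3 3; -2 3 -1)], sign=+1
I_A²/I_B² = (3/140)/(1/42) = 9/10

9/10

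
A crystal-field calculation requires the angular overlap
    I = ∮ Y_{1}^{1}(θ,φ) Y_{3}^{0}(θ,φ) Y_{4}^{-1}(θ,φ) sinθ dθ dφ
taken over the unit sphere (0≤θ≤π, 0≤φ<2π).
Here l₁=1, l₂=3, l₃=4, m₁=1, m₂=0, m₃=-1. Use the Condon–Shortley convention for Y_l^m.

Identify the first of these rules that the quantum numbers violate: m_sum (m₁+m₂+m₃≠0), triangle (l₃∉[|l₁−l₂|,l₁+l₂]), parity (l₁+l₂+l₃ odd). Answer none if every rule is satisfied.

none

Σmᵢ = 0  ✓
l₃∈[|l₁−l₂|,l₁+l₂]=[2,4], have l₃=4  ✓
Σlᵢ = 8 ⇒ even  ✓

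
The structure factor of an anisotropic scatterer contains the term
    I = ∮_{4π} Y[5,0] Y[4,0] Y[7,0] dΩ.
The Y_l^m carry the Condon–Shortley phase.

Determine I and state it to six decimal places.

0.139120

Rules hold: Σm=0, L=16 even, 1≤7≤9.
N = 11·9·15 = 1485
Δ = 2!·8!·6!/17! = 1/6126120
Racah Σ t=0..2: t=0:+1/69120 t=1:−1/20736 t=2:+1/69120 = -1/51840
⇒ 3j(5 4 7; 0 0 0)² = 280/21879, sgn +1
(m-triple is (0,0,0) — same symbol as above.)
4πI² = N·(3j₀)²·(3jₘ)² = 392000/1611753
I = +1·√(0.243213/4π) = 0.13911977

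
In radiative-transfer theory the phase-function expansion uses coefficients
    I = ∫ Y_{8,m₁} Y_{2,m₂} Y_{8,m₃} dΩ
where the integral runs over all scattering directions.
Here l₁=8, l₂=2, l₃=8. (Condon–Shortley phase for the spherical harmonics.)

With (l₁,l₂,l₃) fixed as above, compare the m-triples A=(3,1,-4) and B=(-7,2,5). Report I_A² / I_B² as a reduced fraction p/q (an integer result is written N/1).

l's match ⇒ only the (l;m) 3-j factors differ between A and B.
A: triangle coeff Δ(8,2,8) = 1/348840; Σ_t [1,2]: t=1:−1/174182400 t=2:+1/479001600 = -1/273715200; (3j)²=49/3876 [(8 2 8; 3 1 -4)], sign=-1
B: triangle coeff Δ(8,2,8) = 1/348840; Σ_t [2,2]: t=2:+1/24908083200 = 1/24908083200; (3j)²=7/1292 [(8 2 8; -7 2 5)], sign=-1
I_A²/I_B² = (49/3876)/(7/1292) = 7/3

7/3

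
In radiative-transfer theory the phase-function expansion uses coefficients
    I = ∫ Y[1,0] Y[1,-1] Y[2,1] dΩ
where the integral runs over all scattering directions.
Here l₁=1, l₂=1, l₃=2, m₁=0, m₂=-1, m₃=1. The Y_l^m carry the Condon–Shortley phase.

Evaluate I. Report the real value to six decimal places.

-0.218510

m-sum 0 ✓  L=4 even ✓  0≤2≤2 ✓
Π(2lᵢ+1) = 3×3×5 = 45
triangle coeff Δ(1,1,2) = 1/30
Σ_t [0,0]: t=0:+1/1 = 1/1
(3j)²=2/15 [(1 1 2; 0 0 0)], sign=+1
Σ_t [0,0]: t=0:+1/2 = 1/2
(3j)²=1/10 [(1 1 2; 0 -1 1)], sign=-1
⇒ 4πI² = 3/5
I = (-1)√(3/5/(4π)) = -0.21850969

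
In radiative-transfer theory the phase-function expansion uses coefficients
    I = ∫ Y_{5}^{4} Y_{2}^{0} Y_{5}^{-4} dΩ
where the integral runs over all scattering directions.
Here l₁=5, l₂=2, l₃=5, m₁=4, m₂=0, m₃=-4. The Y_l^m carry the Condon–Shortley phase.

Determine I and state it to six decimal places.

-0.097044

Checks pass: Σm=0; 12 even; l₃=5∈[3,7].
(2·5+1)(2·2+1)(2·5+1) = 605
Δ: 2! 8! 2! / 13! → 1/38610
sum: t=0:+1/2880 t=1:−1/576 t=2:+1/2880 = -1/960
3j²(5 2 5; 0 0 0) = Δ·Π!·Σ² = 10/429  (sign +1)
sum: t=0:+1/20160 t=1:−1/40320 = 1/40320
3j²(5 2 5; 4 0 -4) = Δ·Π!·Σ² = 6/715  (sign -1)
combine: 4πI² = 605·10/429·6/715 = 20/169
take √, sign -1: I = -0.09704356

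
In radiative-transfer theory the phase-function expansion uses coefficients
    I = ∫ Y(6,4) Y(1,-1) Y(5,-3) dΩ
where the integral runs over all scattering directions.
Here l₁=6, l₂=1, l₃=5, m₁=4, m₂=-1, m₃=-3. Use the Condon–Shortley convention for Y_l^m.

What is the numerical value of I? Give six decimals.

0.274090

Rules hold: Σm=0, L=12 even, 5≤5≤7.
N = 13·3·11 = 429
Δ = 2!·10!·0!/13! = 1/858
Racah Σ t=1..1: t=1:−1/14400 = -1/14400
⇒ 3j(6 1 5; 0 0 0)² = 6/143, sgn +1
Racah Σ t=0..0: t=0:+1/161280 = 1/161280
⇒ 3j(6 1 5; 4 -1 -3)² = 15/286, sgn +1
4πI² = N·(3j₀)²·(3jₘ)² = 135/143
I = +1·√(0.944056/4π) = 0.27409047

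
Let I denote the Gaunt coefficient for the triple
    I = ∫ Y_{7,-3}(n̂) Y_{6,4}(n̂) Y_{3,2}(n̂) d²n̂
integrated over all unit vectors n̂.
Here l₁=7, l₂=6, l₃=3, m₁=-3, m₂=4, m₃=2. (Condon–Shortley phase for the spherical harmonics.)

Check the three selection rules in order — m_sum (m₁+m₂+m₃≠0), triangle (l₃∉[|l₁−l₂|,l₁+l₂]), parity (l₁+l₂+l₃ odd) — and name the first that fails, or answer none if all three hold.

m₁+m₂+m₃ = -3 + 4 + 2 = 3  ✗
triangle: |7−6|=1 ≤ l₃=3 ≤ 7+6=13
parity: l₁+l₂+l₃ = 16 is even

m_sum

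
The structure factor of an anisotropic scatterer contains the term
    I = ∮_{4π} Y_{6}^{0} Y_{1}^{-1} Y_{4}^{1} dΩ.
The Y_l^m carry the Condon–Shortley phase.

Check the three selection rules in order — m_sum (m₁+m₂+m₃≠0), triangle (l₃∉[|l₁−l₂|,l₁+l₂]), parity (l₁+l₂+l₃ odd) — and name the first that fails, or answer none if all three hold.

Σmᵢ = 0  ✓
l₃∈[|l₁−l₂|,l₁+l₂]=[5,7], have l₃=4  ✗
Σlᵢ = 11 ⇒ odd

triangle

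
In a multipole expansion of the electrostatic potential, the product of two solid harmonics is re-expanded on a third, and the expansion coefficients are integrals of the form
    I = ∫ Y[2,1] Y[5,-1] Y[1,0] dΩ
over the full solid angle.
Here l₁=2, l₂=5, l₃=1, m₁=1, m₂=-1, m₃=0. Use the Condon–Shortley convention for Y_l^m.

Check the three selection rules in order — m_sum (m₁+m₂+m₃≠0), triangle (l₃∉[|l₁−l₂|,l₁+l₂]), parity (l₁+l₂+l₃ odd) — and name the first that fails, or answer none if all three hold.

triangle

Σmᵢ = 0  ✓
l₃∈[|l₁−l₂|,l₁+l₂]=[3,7], have l₃=1  ✗
Σlᵢ = 8 ⇒ even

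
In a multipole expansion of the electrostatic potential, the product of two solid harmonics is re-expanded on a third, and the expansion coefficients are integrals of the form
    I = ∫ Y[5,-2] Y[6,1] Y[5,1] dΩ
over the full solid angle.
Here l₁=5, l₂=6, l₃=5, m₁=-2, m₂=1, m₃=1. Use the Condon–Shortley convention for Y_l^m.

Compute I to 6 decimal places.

0.120248

Checks pass: Σm=0; 16 even; l₃=5∈[1,11].
(2·5+1)(2·6+1)(2·5+1) = 1573
Δ: 6! 4! 6! / 17! → 1/28588560
sum: t=1:−1/345600 t=2:+1/13824 t=3:−1/5184 t=4:+1/13824 t=5:−1/345600 = -7/129600
3j²(5 6 5; 0 0 0) = Δ·Π!·Σ² = 80/7293  (sign +1)
sum: t=3:−1/41472 t=4:+1/10368 t=5:−1/23040 t=6:+1/518400 = 1/32400
3j²(5 6 5; -2 1 1) = Δ·Π!·Σ² = 128/12155  (sign +1)
combine: 4πI² = 1573·80/7293·128/12155 = 2048/11271
take √, sign +1: I = 0.12024827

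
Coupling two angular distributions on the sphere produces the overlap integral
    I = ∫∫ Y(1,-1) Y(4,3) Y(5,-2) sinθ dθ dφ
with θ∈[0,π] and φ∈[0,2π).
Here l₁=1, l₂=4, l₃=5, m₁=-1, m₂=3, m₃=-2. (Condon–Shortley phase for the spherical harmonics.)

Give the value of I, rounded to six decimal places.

Checks pass: Σm=0; 10 even; l₃=5∈[3,5].
(2·1+1)(2·4+1)(2·5+1) = 297
Δ: 0! 2! 8! / 11! → 1/495
sum: t=0:+1/576 = 1/576
3j²(1 4 5; 0 0 0) = Δ·Π!·Σ² = 5/99  (sign -1)
sum: t=0:+1/10080 = 1/10080
3j²(1 4 5; -1 3 -2) = Δ·Π!·Σ² = 1/165  (sign -1)
combine: 4πI² = 297·5/99·1/165 = 1/11
take √, sign +1: I = 0.08505478

0.085055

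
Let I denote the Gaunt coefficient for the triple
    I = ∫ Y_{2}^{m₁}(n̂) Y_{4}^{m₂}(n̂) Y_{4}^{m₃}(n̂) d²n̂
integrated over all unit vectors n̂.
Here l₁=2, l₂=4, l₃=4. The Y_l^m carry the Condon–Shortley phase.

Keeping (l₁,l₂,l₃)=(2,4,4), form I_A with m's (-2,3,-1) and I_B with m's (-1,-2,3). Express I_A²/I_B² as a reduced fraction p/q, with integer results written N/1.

l's match ⇒ only the (l;m) 3-j factors differ between A and B.
A: triangle coeff Δ(2,4,4) = 1/13860; Σ_t [2,2]: t=2:+1/480 = 1/480; (3j)²=3/110 [(2 4 4; -2 3 -1)], sign=-1
B: triangle coeff Δ(2,4,4) = 1/13860; Σ_t [1,2]: t=1:−1/240 t=2:+1/1440 = -1/288; (3j)²=5/132 [(2 4 4; -1 -2 3)], sign=+1
I_A²/I_B² = (3/110)/(5/132) = 18/25

18/25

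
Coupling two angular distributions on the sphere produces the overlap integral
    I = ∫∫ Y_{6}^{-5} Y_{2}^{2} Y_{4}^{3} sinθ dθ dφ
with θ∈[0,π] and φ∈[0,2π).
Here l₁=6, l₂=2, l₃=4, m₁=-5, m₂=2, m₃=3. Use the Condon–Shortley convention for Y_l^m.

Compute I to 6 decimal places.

-0.288917

Checks pass: Σm=0; 12 even; l₃=4∈[4,8].
(2·6+1)(2·2+1)(2·4+1) = 585
Δ: 4! 8! 0! / 13! → 1/6435
sum: t=2:+1/2304 = 1/2304
3j²(6 2 4; 0 0 0) = Δ·Π!·Σ² = 5/143  (sign +1)
sum: t=4:+1/120960 = 1/120960
3j²(6 2 4; -5 2 3) = Δ·Π!·Σ² = 2/39  (sign -1)
combine: 4πI² = 585·5/143·2/39 = 150/143
take √, sign -1: I = -0.28891672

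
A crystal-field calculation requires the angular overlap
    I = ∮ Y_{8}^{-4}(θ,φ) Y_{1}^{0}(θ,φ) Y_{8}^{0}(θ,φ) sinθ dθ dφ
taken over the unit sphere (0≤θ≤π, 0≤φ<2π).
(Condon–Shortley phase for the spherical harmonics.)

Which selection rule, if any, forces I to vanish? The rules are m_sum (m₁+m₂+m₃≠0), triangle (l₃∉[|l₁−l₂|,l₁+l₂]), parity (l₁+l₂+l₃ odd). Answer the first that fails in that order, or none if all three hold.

m₁+m₂+m₃ = -4 + 0 + 0 = -4  ✗
triangle: |8−1|=7 ≤ l₃=8 ≤ 8+1=9
parity: l₁+l₂+l₃ = 17 is odd

m_sum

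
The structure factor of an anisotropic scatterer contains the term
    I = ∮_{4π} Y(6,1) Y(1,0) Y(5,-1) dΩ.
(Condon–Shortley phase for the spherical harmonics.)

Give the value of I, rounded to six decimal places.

-0.241725

m-sum 0 ✓  L=12 even ✓  5≤5≤7 ✓
Π(2lᵢ+1) = 13×3×11 = 429
triangle coeff Δ(6,1,5) = 1/858
Σ_t [1,1]: t=1:−1/14400 = -1/14400
(3j)²=6/143 [(6 1 5; 0 0 0)], sign=+1
Σ_t [1,1]: t=1:−1/17280 = -1/17280
(3j)²=35/858 [(6 1 5; 1 0 -1)], sign=-1
⇒ 4πI² = 105/143
I = (-1)√(105/143/(4π)) = -0.24172507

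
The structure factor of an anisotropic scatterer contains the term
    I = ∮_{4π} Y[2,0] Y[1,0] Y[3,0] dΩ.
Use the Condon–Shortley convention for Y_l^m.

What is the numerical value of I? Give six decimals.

Checks pass: Σm=0; 6 even; l₃=3∈[1,3].
(2·2+1)(2·1+1)(2·3+1) = 105
Δ: 0! 4! 2! / 7! → 1/105
sum: t=0:+1/4 = 1/4
3j²(2 1 3; 0 0 0) = Δ·Π!·Σ² = 3/35  (sign -1)
(m-triple is (0,0,0) — same symbol as above.)
combine: 4πI² = 105·3/35·3/35 = 27/35
take √, sign +1: I = 0.24776670

0.247767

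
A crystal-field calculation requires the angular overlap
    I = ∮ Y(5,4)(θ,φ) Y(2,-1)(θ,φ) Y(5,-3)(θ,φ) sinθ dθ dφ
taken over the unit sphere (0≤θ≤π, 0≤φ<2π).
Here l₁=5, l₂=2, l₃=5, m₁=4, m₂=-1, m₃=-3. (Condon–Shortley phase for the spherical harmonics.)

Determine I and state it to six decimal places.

0.196098

m-sum 0 ✓  L=12 even ✓  3≤5≤7 ✓
Π(2lᵢ+1) = 11×5×11 = 605
triangle coeff Δ(5,2,5) = 1/38610
Σ_t [0,2]: t=0:+1/2880 t=1:−1/576 t=2:+1/2880 = -1/960
(3j)²=10/429 [(5 2 5; 0 0 0)], sign=+1
Σ_t [0,1]: t=0:+1/10080 t=1:−1/80640 = 1/11520
(3j)²=49/1430 [(5 2 5; 4 -1 -3)], sign=+1
⇒ 4πI² = 245/507
I = (+1)√(245/507/(4π)) = 0.19609844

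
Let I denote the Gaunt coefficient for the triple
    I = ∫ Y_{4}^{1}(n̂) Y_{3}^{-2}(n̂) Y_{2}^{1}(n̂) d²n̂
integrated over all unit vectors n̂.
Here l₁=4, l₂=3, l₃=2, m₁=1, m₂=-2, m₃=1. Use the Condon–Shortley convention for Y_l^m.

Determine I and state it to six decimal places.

l₁+l₂+l₃=9 is odd: 3j(l;000)=0 ⇒ I=0

0.000000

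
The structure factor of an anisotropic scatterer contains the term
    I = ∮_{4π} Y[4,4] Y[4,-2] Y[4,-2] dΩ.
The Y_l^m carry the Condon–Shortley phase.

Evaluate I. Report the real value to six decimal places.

Rules hold: Σm=0, L=12 even, 0≤4≤8.
N = 9·9·9 = 729
Δ = 4!·4!·4!/13! = 1/450450
Racah Σ t=0..4: t=0:+1/13824 t=1:−1/216 t=2:+1/64 t=3:−1/216 t=4:+1/13824 = 5/768
⇒ 3j(4 4 4; 0 0 0)² = 18/1001, sgn +1
Racah Σ t=0..0: t=0:+1/2304 = 1/2304
⇒ 3j(4 4 4; 4 -2 -2)² = 5/143, sgn +1
4πI² = N·(3j₀)²·(3jₘ)² = 65610/143143
I = +1·√(0.458353/4π) = 0.19098314

0.190983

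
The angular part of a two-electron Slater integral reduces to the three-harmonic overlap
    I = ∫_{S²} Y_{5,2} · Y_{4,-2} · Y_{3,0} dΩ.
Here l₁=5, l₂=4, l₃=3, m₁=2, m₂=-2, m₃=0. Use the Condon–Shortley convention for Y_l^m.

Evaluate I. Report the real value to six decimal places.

0.022664

Checks pass: Σm=0; 12 even; l₃=3∈[1,9].
(2·5+1)(2·4+1)(2·3+1) = 693
Δ: 6! 4! 2! / 13! → 1/180180
sum: t=2:+1/576 t=3:−1/144 t=4:+1/576 = -1/288
3j²(5 4 3; 0 0 0) = Δ·Π!·Σ² = 20/1001  (sign +1)
sum: t=0:+1/8640 t=1:−1/480 t=2:+1/576 = -1/4320
3j²(5 4 3; 2 -2 0) = Δ·Π!·Σ² = 1/2145  (sign +1)
combine: 4πI² = 693·20/1001·1/2145 = 12/1859
take √, sign +1: I = 0.02266449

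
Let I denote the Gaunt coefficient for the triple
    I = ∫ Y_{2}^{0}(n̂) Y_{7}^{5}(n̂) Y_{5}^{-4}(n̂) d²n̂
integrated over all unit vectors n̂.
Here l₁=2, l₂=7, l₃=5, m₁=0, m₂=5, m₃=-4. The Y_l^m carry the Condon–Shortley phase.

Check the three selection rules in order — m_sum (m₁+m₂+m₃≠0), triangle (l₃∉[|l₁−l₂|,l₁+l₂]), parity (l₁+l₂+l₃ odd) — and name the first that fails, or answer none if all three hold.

m_sum

azimuthal sum: 0 + 5 − 4 = 1  ✗
5 ≤ 5 ≤ 9 (triangle on l)
L = 2 + 7 + 5 = 14 (even)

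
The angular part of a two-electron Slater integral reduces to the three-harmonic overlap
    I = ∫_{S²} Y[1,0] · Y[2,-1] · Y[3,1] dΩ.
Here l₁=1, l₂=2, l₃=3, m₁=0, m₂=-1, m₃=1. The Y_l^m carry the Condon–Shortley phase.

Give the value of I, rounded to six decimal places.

-0.233597

Rules hold: Σm=0, L=6 even, 1≤3≤3.
N = 3·5·7 = 105
Δ = 0!·2!·4!/7! = 1/105
Racah Σ t=0..0: t=0:+1/4 = 1/4
⇒ 3j(1 2 3; 0 0 0)² = 3/35, sgn -1
Racah Σ t=0..0: t=0:+1/6 = 1/6
⇒ 3j(1 2 3; 0 -1 1)² = 8/105, sgn +1
4πI² = N·(3j₀)²·(3jₘ)² = 24/35
I = -1·√(0.685714/4π) = -0.23359668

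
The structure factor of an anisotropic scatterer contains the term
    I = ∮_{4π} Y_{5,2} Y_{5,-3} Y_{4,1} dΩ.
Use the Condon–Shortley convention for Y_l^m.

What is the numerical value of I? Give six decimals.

Rules hold: Σm=0, L=14 even, 0≤4≤10.
N = 11·11·9 = 1089
Δ = 6!·4!·4!/15! = 1/3153150
Racah Σ t=1..5: t=1:−1/69120 t=2:+1/1728 t=3:−1/576 t=4:+1/1728 t=5:−1/69120 = -7/11520
⇒ 3j(5 5 4; 0 0 0)² = 2/143, sgn -1
Racah Σ t=0..2: t=0:+1/17280 t=1:−1/2880 t=2:+1/6912 = -1/6912
⇒ 3j(5 5 4; 2 -3 1)² = 5/429, sgn +1
4πI² = N·(3j₀)²·(3jₘ)² = 30/169
I = -1·√(0.177515/4π) = -0.11885360

-0.118854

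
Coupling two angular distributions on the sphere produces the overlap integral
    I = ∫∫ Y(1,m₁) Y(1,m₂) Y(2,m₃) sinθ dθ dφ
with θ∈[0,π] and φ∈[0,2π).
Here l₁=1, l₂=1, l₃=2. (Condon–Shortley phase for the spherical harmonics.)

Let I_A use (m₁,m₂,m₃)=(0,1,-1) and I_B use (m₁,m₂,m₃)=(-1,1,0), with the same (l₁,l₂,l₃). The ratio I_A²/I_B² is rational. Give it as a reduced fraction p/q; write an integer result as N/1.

3/1

l's match ⇒ only the (l;m) 3-j factors differ between A and B.
A: triangle coeff Δ(1,1,2) = 1/30; Σ_t [0,0]: t=0:+1/2 = 1/2; (3j)²=1/10 [(1 1 2; 0 1 -1)], sign=-1
B: triangle coeff Δ(1,1,2) = 1/30; Σ_t [0,0]: t=0:+1/4 = 1/4; (3j)²=1/30 [(1 1 2; -1 1 0)], sign=+1
I_A²/I_B² = (1/10)/(1/30) = 3/1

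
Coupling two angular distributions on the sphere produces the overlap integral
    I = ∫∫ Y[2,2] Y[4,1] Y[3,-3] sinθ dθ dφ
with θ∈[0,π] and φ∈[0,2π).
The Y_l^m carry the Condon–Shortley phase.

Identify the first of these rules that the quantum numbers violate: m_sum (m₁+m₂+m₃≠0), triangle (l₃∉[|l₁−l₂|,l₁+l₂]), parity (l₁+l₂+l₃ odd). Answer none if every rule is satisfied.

parity

m₁+m₂+m₃ = 2 + 1 − 3 = 0  ✓
triangle: |2−4|=2 ≤ l₃=3 ≤ 2+4=6  ✓
parity: l₁+l₂+l₃ = 9 is odd  ✗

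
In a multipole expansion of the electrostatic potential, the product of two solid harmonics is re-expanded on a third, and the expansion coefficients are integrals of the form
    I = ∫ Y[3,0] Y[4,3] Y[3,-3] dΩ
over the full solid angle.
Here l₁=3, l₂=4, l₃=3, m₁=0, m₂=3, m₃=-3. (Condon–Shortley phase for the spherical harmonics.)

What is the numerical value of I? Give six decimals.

0.203551

m-sum 0 ✓  L=10 even ✓  1≤3≤7 ✓
Π(2lᵢ+1) = 7×9×7 = 441
triangle coeff Δ(3,4,3) = 1/34650
Σ_t [1,3]: t=1:−1/72 t=2:+1/16 t=3:−1/72 = 5/144
(3j)²=2/77 [(3 4 3; 0 0 0)], sign=-1
Σ_t [3,3]: t=3:−1/288 = -1/288
(3j)²=1/22 [(3 4 3; 0 3 -3)], sign=-1
⇒ 4πI² = 63/121
I = (+1)√(63/121/(4π)) = 0.20355073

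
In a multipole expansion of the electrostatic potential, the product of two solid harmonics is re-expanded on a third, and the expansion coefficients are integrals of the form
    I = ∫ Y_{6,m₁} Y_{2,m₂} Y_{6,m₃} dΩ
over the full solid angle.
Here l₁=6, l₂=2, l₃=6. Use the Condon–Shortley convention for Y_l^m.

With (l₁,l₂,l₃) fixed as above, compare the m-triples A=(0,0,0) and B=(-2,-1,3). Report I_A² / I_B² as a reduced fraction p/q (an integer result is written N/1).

98/75

Shared (l₁,l₂,l₃)=(6,2,6): N and (l;000)² cancel in I_A²/I_B².
A: Δ = 2!·10!·2!/15! = 1/90090; Racah Σ t=0..2: t=0:+1/69120 t=1:−1/14400 t=2:+1/69120 = -7/172800; ⇒ 3j(6 2 6; 0 0 0)² = 14/715, sgn -1
B: Δ = 2!·10!·2!/15! = 1/90090; Racah Σ t=0..1: t=0:+1/161280 t=1:−1/60480 = -1/96768; ⇒ 3j(6 2 6; -2 -1 3)² = 15/1001, sgn +1
I_A²/I_B² = (14/715)/(15/1001) = 98/75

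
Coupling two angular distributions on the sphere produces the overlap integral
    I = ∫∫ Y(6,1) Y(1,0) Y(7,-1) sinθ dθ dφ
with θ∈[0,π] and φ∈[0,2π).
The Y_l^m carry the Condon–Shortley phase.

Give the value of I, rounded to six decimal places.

-0.242415

Checks pass: Σm=0; 14 even; l₃=7∈[5,7].
(2·6+1)(2·1+1)(2·7+1) = 585
Δ: 0! 12! 2! / 15! → 1/1365
sum: t=0:+1/518400 = 1/518400
3j²(6 1 7; 0 0 0) = Δ·Π!·Σ² = 7/195  (sign -1)
sum: t=0:+1/604800 = 1/604800
3j²(6 1 7; 1 0 -1) = Δ·Π!·Σ² = 16/455  (sign +1)
combine: 4πI² = 585·7/195·16/455 = 48/65
take √, sign -1: I = -0.24241473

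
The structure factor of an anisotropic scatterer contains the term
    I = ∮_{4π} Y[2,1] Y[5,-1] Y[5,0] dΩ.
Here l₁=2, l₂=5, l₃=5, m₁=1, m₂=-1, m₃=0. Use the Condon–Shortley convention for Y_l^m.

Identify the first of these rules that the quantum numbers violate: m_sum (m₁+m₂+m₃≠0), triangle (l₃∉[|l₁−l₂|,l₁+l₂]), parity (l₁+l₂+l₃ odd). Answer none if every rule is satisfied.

m₁+m₂+m₃ = 1 − 1 + 0 = 0  ✓
triangle: |2−5|=3 ≤ l₃=5 ≤ 2+5=7  ✓
parity: l₁+l₂+l₃ = 12 is even  ✓

none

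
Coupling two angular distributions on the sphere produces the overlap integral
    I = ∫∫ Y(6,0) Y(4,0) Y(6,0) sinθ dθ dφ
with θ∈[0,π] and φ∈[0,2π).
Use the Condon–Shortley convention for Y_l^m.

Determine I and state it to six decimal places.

0.126716

Rules hold: Σm=0, L=16 even, 2≤6≤10.
N = 13·9·13 = 1521
Δ = 4!·8!·4!/17! = 1/15315300
Racah Σ t=0..4: t=0:+1/829440 t=1:−1/25920 t=2:+1/9216 t=3:−1/25920 t=4:+1/829440 = 7/207360
⇒ 3j(6 4 6; 0 0 0)² = 28/2431, sgn +1
(m-triple is (0,0,0) — same symbol as above.)
4πI² = N·(3j₀)²·(3jₘ)² = 7056/34969
I = +1·√(0.201779/4π) = 0.12671638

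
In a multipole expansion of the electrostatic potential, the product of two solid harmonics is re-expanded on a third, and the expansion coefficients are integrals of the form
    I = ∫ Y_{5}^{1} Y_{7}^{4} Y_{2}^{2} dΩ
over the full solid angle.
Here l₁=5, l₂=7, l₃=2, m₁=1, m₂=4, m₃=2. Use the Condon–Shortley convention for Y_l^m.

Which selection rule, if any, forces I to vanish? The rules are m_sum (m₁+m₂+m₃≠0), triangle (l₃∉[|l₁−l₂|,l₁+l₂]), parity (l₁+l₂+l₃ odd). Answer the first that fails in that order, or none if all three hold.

azimuthal sum: 1 + 4 + 2 = 7  ✗
2 ≤ 2 ≤ 12 (triangle on l)
L = 5 + 7 + 2 = 14 (even)

m_sum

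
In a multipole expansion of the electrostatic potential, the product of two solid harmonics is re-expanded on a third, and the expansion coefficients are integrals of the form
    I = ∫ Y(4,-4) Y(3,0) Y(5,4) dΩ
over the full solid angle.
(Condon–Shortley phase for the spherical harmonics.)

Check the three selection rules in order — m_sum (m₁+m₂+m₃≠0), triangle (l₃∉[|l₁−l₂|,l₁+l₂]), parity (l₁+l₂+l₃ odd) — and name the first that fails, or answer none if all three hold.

m₁+m₂+m₃ = -4 + 0 + 4 = 0  ✓
triangle: |4−3|=1 ≤ l₃=5 ≤ 4+3=7  ✓
parity: l₁+l₂+l₃ = 12 is even  ✓

none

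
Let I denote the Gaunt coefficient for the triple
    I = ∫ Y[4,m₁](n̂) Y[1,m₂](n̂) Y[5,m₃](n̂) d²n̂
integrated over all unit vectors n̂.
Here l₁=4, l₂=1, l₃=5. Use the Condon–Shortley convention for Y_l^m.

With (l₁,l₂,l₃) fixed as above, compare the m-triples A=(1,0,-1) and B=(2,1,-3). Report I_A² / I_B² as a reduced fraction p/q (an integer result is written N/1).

6/7

Same 4,1,5: normalisation and zero-m 3j drop out of the ratio.
A: Δ: 0! 8! 2! / 11! → 1/495; sum: t=0:+1/720 = 1/720; 3j²(4 1 5; 1 0 -1) = Δ·Π!·Σ² = 8/165  (sign +1)
B: Δ: 0! 8! 2! / 11! → 1/495; sum: t=0:+1/2880 = 1/2880; 3j²(4 1 5; 2 1 -3) = Δ·Π!·Σ² = 28/495  (sign +1)
I_A²/I_B² = (8/165)/(28/495) = 6/7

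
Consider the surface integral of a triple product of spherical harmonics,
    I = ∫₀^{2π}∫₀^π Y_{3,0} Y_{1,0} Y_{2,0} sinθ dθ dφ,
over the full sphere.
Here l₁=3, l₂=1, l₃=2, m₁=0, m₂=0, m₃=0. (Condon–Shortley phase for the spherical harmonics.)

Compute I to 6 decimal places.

0.247767

Rules hold: Σm=0, L=6 even, 2≤2≤4.
N = 7·3·5 = 105
Δ = 2!·4!·0!/7! = 1/105
Racah Σ t=1..1: t=1:−1/4 = -1/4
⇒ 3j(3 1 2; 0 0 0)² = 3/35, sgn -1
(m-triple is (0,0,0) — same symbol as above.)
4πI² = N·(3j₀)²·(3jₘ)² = 27/35
I = +1·√(0.771429/4π) = 0.24776670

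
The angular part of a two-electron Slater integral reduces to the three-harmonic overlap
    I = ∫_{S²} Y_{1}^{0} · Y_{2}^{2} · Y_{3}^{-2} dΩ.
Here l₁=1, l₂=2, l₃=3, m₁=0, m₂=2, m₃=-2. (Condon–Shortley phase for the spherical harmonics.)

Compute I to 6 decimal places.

0.184674

m-sum 0 ✓  L=6 even ✓  1≤3≤3 ✓
Π(2lᵢ+1) = 3×5×7 = 105
triangle coeff Δ(1,2,3) = 1/105
Σ_t [0,0]: t=0:+1/4 = 1/4
(3j)²=3/35 [(1 2 3; 0 0 0)], sign=-1
Σ_t [0,0]: t=0:+1/24 = 1/24
(3j)²=1/21 [(1 2 3; 0 2 -2)], sign=-1
⇒ 4πI² = 3/7
I = (+1)√(3/7/(4π)) = 0.18467439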